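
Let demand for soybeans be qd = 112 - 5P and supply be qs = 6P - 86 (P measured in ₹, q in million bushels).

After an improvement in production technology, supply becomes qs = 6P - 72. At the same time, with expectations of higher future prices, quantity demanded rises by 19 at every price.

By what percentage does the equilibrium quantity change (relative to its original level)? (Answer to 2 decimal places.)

Solve the original market: 112 - 5P = 6P - 86, hence P = 18 and q = 22.
With the change applied: demand qd = 131 - 5P, supply qs = 6P - 72.
Clearing the new market: 131 - 5P = 6P - 72, so P = 203/11 ≈ 18.4545 and q = 426/11 ≈ 38.7273.
%Δq = (38.7273 − 22) / 22 × 100 = +76.03%.

+76.03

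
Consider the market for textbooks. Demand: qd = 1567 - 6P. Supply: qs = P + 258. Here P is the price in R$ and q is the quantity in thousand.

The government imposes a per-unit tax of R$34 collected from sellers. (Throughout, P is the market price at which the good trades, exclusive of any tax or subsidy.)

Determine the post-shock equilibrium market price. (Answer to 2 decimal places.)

Initially, 1567 - 6P = P + 258, so 1309 = 7P and P = 187, q = 445.
Since sellers keep the price net of the tax, the effective supply curve becomes qs = P + 224.
Setting them equal: 1567 - 6P = P + 224 → 1343 = 7P, so P = 1343/7 ≈ 191.8571 and q = 2911/7 ≈ 415.8571.

191.86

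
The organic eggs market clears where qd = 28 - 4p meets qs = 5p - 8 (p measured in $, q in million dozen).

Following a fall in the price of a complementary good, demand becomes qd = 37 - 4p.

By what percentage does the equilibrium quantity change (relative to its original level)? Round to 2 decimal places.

+41.67

Solve the original market: 28 - 4p = 5p - 8, hence p = 4 and q = 12.
The shock moves the curves to qd = 37 - 4p and qs = 5p - 8.
Setting them equal: 37 - 4p = 5p - 8 → 45 = 9p, so p = 5 and q = 17.
%Δq = (17 − 12) / 12 × 100 = +41.67%.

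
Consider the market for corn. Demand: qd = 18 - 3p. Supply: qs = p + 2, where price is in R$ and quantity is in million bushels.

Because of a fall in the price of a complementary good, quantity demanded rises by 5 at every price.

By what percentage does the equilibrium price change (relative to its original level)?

Initially, 18 - 3p = p + 2, so 16 = 4p and p = 4, q = 6.
After the shift, demand is qd = 23 - 3p and supply is qs = p + 2.
Setting them equal: 23 - 3p = p + 2 → 21 = 4p, so p = 5.25 and q = 7.25.
%Δp = (5.25 − 4) / 4 × 100 = +31.25%.

+31.25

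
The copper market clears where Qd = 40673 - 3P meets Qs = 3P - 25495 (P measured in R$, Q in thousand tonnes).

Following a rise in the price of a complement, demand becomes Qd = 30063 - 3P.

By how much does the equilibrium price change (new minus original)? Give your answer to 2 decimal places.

Initially, 40673 - 3P = 3P - 25495, so 66168 = 6P and P = 11028, Q = 7589.
With the change applied: demand Qd = 30063 - 3P, supply Qs = 3P - 25495.
Clearing the new market: 30063 - 3P = 3P - 25495, so P = 27779/3 ≈ 9259.6667 and Q = 2284.
ΔP = 9259.6667 − 11028 = -1768.33.

-1768.33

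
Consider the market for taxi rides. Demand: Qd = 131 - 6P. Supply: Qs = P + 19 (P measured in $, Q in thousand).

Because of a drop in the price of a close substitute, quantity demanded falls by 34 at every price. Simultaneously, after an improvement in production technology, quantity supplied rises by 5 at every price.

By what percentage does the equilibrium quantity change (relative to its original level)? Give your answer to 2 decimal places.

-1.63

Before the shock: 131 - 6P = P + 19 ⇒ 112 = 7P ⇒ P = 16, Q = 35.
The new curves are Qd = 97 - 6P (demand) and Qs = P + 24 (supply).
New equilibrium: 97 - 6P = P + 24 ⇒ 73 = 7P ⇒ P = 73/7 ≈ 10.4286, Q = 241/7 ≈ 34.4286.
%ΔQ = (34.4286 − 35) / 35 × 100 = -1.63%.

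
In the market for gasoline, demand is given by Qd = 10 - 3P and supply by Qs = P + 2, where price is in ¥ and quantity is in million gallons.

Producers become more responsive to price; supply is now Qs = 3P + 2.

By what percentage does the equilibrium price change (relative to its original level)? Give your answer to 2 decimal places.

Before the shock: 10 - 3P = P + 2 ⇒ 8 = 4P ⇒ P = 2, Q = 4.
After the shift, demand is Qd = 10 - 3P and supply is Qs = 3P + 2.
Equate the new curves: 10 - 3P = 3P + 2, giving 8 = 6P, P = 4/3 ≈ 1.3333, Q = 6.
%ΔP = (1.3333 − 2) / 2 × 100 = -33.33%.

-33.33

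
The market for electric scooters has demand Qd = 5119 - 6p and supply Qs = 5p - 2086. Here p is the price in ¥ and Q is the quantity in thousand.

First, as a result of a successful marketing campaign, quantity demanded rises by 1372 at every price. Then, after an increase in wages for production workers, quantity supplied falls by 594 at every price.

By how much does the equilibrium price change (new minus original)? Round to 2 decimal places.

+178.73

Solve the original market: 5119 - 6p = 5p - 2086, hence p = 655 and Q = 1189.
With the change applied: demand Qd = 6491 - 6p, supply Qs = 5p - 2680.
New equilibrium: 6491 - 6p = 5p - 2680 ⇒ 9171 = 11p ⇒ p = 9171/11 ≈ 833.7273, Q = 16375/11 ≈ 1488.6364.
Δp = 833.7273 − 655 = +178.73.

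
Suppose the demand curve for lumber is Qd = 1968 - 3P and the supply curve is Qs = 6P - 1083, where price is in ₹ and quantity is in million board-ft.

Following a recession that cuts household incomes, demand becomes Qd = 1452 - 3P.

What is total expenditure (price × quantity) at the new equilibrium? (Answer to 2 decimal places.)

Before the shock: 1968 - 3P = 6P - 1083 ⇒ 3051 = 9P ⇒ P = 339, Q = 951.
With the change applied: demand Qd = 1452 - 3P, supply Qs = 6P - 1083.
New equilibrium: 1452 - 3P = 6P - 1083 ⇒ 2535 = 9P ⇒ P = 845/3 ≈ 281.6667, Q = 607.
New expenditure = 281.6667 × 607 = 170971.67.

170971.67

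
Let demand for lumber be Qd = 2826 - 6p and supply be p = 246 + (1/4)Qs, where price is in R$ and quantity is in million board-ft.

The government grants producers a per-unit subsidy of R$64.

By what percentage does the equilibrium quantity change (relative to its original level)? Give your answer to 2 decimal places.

+28.44

Original equilibrium: 2826 - 6p = 4p - 984 gives 3810 = 10p, so p = 381 and Q = 540.
Since sellers receive the price plus the subsidy, the effective supply curve becomes Qs = 4p - 728.
Clearing the new market: 2826 - 6p = 4p - 728, so p = 355.4 and Q = 693.6.
%ΔQ = (693.6 − 540) / 540 × 100 = +28.44%.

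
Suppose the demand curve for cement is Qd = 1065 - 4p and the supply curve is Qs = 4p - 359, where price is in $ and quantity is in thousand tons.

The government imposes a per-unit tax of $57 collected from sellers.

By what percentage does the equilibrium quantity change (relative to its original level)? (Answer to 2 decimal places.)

-32.29

Initially, 1065 - 4p = 4p - 359, so 1424 = 8p and p = 178, Q = 353.
Since sellers keep the price net of the tax, the effective supply curve becomes Qs = 4p - 587.
Setting them equal: 1065 - 4p = 4p - 587 → 1652 = 8p, so p = 206.5 and Q = 239.
%ΔQ = (239 − 353) / 353 × 100 = -32.29%.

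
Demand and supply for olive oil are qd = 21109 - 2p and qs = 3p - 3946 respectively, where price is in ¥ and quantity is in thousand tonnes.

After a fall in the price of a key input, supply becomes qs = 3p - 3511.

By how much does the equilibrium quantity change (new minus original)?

Initially, 21109 - 2p = 3p - 3946, so 25055 = 5p and p = 5011, q = 11087.
After the shift, demand is qd = 21109 - 2p and supply is qs = 3p - 3511.
Equate the new curves: 21109 - 2p = 3p - 3511, giving 24620 = 5p, p = 4924, q = 11261.
Δq = 11261 − 11087 = +174.

+174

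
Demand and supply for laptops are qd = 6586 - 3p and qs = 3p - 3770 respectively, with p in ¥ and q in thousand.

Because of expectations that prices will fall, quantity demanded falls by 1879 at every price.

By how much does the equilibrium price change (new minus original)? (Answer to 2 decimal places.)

Solve the original market: 6586 - 3p = 3p - 3770, hence p = 1726 and q = 1408.
The shock moves the curves to qd = 4707 - 3p and qs = 3p - 3770.
Equate the new curves: 4707 - 3p = 3p - 3770, giving 8477 = 6p, p = 8477/6 ≈ 1412.8333, q = 468.5.
Δp = 1412.8333 − 1726 = -313.17.

-313.17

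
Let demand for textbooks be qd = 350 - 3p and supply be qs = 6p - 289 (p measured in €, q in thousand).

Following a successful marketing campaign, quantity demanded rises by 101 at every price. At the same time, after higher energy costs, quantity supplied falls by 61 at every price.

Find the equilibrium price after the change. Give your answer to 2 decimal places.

Initially, 350 - 3p = 6p - 289, so 639 = 9p and p = 71, q = 137.
With the change applied: demand qd = 451 - 3p, supply qs = 6p - 350.
Setting them equal: 451 - 3p = 6p - 350 → 801 = 9p, so p = 89 and q = 184.

89.00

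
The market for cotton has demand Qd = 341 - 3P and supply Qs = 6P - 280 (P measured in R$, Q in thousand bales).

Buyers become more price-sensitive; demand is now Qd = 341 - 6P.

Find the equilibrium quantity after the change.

Initially, 341 - 3P = 6P - 280, so 621 = 9P and P = 69, Q = 134.
The shock moves the curves to Qd = 341 - 6P and Qs = 6P - 280.
New equilibrium: 341 - 6P = 6P - 280 ⇒ 621 = 12P ⇒ P = 51.75, Q = 30.5.

30.5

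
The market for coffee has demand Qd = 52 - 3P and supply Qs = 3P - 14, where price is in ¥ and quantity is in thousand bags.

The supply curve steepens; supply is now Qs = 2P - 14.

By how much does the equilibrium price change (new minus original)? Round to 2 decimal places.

+2.20

Solve the original market: 52 - 3P = 3P - 14, hence P = 11 and Q = 19.
The new curves are Qd = 52 - 3P (demand) and Qs = 2P - 14 (supply).
New equilibrium: 52 - 3P = 2P - 14 ⇒ 66 = 5P ⇒ P = 13.2, Q = 12.4.
ΔP = 13.2 − 11 = +2.20.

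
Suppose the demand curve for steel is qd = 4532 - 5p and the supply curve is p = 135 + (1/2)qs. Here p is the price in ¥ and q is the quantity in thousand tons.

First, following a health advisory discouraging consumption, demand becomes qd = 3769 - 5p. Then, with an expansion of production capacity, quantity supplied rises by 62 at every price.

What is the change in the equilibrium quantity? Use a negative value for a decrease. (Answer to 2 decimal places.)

Before the shock: 4532 - 5p = 2p - 270 ⇒ 4802 = 7p ⇒ p = 686, q = 1102.
The shock moves the curves to qd = 3769 - 5p and qs = 2p - 208.
Setting them equal: 3769 - 5p = 2p - 208 → 3977 = 7p, so p = 3977/7 ≈ 568.1429 and q = 6498/7 ≈ 928.2857.
Δq = 928.2857 − 1102 = -173.71.

-173.71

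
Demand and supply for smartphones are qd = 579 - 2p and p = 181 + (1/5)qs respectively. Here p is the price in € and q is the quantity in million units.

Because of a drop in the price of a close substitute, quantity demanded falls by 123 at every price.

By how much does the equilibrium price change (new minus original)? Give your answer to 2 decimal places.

Solve the original market: 579 - 2p = 5p - 905, hence p = 212 and q = 155.
After the shift, demand is qd = 456 - 2p and supply is qs = 5p - 905.
New equilibrium: 456 - 2p = 5p - 905 ⇒ 1361 = 7p ⇒ p = 1361/7 ≈ 194.4286, q = 470/7 ≈ 67.1429.
Δp = 194.4286 − 212 = -17.57.

-17.57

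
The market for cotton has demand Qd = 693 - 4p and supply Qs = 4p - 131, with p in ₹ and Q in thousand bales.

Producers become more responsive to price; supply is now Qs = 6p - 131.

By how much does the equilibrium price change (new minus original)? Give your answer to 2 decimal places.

Original equilibrium: 693 - 4p = 4p - 131 gives 824 = 8p, so p = 103 and Q = 281.
The new curves are Qd = 693 - 4p (demand) and Qs = 6p - 131 (supply).
Equate the new curves: 693 - 4p = 6p - 131, giving 824 = 10p, p = 82.4, Q = 363.4.
Δp = 82.4 − 103 = -20.60.

-20.60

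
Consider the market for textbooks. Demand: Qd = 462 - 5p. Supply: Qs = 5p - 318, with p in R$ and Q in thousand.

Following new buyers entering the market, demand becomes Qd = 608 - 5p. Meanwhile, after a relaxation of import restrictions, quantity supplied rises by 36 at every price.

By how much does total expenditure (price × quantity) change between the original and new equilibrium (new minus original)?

Initially, 462 - 5p = 5p - 318, so 780 = 10p and p = 78, Q = 72.
The shock moves the curves to Qd = 608 - 5p and Qs = 5p - 282.
New equilibrium: 608 - 5p = 5p - 282 ⇒ 890 = 10p ⇒ p = 89, Q = 163.
Expenditure moves from 78×72 = 5616 to 89×163 = 14507; change = +8891.

+8891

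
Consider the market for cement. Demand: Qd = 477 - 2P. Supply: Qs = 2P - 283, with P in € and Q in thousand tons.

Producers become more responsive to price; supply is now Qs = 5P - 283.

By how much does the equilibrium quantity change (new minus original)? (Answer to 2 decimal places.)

Before the shock: 477 - 2P = 2P - 283 ⇒ 760 = 4P ⇒ P = 190, Q = 97.
The shock moves the curves to Qd = 477 - 2P and Qs = 5P - 283.
Equate the new curves: 477 - 2P = 5P - 283, giving 760 = 7P, P = 760/7 ≈ 108.5714, Q = 1819/7 ≈ 259.8571.
ΔQ = 259.8571 − 97 = +162.86.

+162.86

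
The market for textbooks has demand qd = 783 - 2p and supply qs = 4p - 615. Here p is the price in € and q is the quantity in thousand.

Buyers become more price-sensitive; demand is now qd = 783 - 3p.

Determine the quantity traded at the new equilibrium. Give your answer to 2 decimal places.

Original equilibrium: 783 - 2p = 4p - 615 gives 1398 = 6p, so p = 233 and q = 317.
The new curves are qd = 783 - 3p (demand) and qs = 4p - 615 (supply).
Setting them equal: 783 - 3p = 4p - 615 → 1398 = 7p, so p = 1398/7 ≈ 199.7143 and q = 1287/7 ≈ 183.8571.

183.86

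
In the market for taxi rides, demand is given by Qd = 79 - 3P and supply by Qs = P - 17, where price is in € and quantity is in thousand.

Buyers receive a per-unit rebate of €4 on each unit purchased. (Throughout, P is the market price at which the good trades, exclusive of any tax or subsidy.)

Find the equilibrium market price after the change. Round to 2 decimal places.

Before the shock: 79 - 3P = P - 17 ⇒ 96 = 4P ⇒ P = 24, Q = 7.
Since buyers' out-of-pocket price is the market price minus the rebate, the effective demand curve becomes Qd = 91 - 3P.
Setting them equal: 91 - 3P = P - 17 → 108 = 4P, so P = 27 and Q = 10.

27.00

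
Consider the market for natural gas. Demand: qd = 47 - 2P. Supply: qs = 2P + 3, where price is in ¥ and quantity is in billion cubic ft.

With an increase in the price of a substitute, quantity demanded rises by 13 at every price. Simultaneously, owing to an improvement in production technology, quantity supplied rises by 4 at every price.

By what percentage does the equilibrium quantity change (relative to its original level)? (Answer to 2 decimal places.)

Before the shock: 47 - 2P = 2P + 3 ⇒ 44 = 4P ⇒ P = 11, q = 25.
With the change applied: demand qd = 60 - 2P, supply qs = 2P + 7.
Clearing the new market: 60 - 2P = 2P + 7, so P = 13.25 and q = 33.5.
%Δq = (33.5 − 25) / 25 × 100 = +34.00%.

+34.00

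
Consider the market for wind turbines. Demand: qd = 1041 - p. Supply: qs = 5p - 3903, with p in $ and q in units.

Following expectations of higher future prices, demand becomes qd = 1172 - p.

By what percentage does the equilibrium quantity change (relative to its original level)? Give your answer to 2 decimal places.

+50.31

Original equilibrium: 1041 - p = 5p - 3903 gives 4944 = 6p, so p = 824 and q = 217.
After the shift, demand is qd = 1172 - p and supply is qs = 5p - 3903.
Equate the new curves: 1172 - p = 5p - 3903, giving 5075 = 6p, p = 5075/6 ≈ 845.8333, q = 1957/6 ≈ 326.1667.
%Δq = (326.1667 − 217) / 217 × 100 = +50.31%.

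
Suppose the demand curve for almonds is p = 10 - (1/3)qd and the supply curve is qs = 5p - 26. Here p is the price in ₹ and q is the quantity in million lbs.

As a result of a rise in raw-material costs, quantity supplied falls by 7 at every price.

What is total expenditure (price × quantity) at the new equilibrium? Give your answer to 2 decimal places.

Before the shock: 30 - 3p = 5p - 26 ⇒ 56 = 8p ⇒ p = 7, q = 9.
After the shift, demand is qd = 30 - 3p and supply is qs = 5p - 33.
Equate the new curves: 30 - 3p = 5p - 33, giving 63 = 8p, p = 7.875, q = 6.375.
New expenditure = 7.875 × 6.375 = 50.20.

50.20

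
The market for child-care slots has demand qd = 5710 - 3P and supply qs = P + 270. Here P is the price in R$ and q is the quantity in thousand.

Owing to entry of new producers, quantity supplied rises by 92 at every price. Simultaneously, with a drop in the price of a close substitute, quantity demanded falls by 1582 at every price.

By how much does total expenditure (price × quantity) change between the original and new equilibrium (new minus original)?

Before the shock: 5710 - 3P = P + 270 ⇒ 5440 = 4P ⇒ P = 1360, q = 1630.
With the change applied: demand qd = 4128 - 3P, supply qs = P + 362.
Equate the new curves: 4128 - 3P = P + 362, giving 3766 = 4P, P = 941.5, q = 1303.5.
Expenditure moves from 1360×1630 = 2216800 to 941.5×1303.5 = 1227245.25; change = -989554.75.

-989554.75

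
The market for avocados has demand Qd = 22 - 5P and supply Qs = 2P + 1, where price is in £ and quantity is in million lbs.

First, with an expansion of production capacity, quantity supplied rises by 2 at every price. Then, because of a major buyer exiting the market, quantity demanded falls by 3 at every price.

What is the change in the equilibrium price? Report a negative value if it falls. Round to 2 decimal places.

Before the shock: 22 - 5P = 2P + 1 ⇒ 21 = 7P ⇒ P = 3, Q = 7.
After the shift, demand is Qd = 19 - 5P and supply is Qs = 2P + 3.
Setting them equal: 19 - 5P = 2P + 3 → 16 = 7P, so P = 16/7 ≈ 2.2857 and Q = 53/7 ≈ 7.5714.
ΔP = 2.2857 − 3 = -0.71.

-0.71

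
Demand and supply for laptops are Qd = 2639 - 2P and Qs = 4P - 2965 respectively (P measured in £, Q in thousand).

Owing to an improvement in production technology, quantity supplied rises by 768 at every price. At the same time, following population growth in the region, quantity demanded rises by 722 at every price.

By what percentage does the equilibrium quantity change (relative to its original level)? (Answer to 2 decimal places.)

Initially, 2639 - 2P = 4P - 2965, so 5604 = 6P and P = 934, Q = 771.
The new curves are Qd = 3361 - 2P (demand) and Qs = 4P - 2197 (supply).
Equate the new curves: 3361 - 2P = 4P - 2197, giving 5558 = 6P, P = 2779/3 ≈ 926.3333, Q = 4525/3 ≈ 1508.3333.
%ΔQ = (1508.3333 − 771) / 771 × 100 = +95.63%.

+95.63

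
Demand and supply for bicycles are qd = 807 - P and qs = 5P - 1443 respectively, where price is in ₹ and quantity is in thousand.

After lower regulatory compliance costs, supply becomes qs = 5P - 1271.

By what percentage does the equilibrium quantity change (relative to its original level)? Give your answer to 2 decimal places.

+6.64

Original equilibrium: 807 - P = 5P - 1443 gives 2250 = 6P, so P = 375 and q = 432.
After the shift, demand is qd = 807 - P and supply is qs = 5P - 1271.
Setting them equal: 807 - P = 5P - 1271 → 2078 = 6P, so P = 1039/3 ≈ 346.3333 and q = 1382/3 ≈ 460.6667.
%Δq = (460.6667 − 432) / 432 × 100 = +6.64%.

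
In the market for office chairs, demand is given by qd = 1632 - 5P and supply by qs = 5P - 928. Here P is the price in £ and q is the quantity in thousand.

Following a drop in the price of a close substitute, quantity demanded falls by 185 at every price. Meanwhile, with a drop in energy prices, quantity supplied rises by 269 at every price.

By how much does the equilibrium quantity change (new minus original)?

+42

Solve the original market: 1632 - 5P = 5P - 928, hence P = 256 and q = 352.
The shock moves the curves to qd = 1447 - 5P and qs = 5P - 659.
Setting them equal: 1447 - 5P = 5P - 659 → 2106 = 10P, so P = 210.6 and q = 394.
Δq = 394 − 352 = +42.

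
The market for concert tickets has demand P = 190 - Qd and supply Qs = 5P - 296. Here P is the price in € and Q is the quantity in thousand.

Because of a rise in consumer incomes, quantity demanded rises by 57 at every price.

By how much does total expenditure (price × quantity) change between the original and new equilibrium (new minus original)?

Before the shock: 190 - P = 5P - 296 ⇒ 486 = 6P ⇒ P = 81, Q = 109.
The shock moves the curves to Qd = 247 - P and Qs = 5P - 296.
New equilibrium: 247 - P = 5P - 296 ⇒ 543 = 6P ⇒ P = 90.5, Q = 156.5.
Expenditure moves from 81×109 = 8829 to 90.5×156.5 = 14163.25; change = +5334.25.

+5334.25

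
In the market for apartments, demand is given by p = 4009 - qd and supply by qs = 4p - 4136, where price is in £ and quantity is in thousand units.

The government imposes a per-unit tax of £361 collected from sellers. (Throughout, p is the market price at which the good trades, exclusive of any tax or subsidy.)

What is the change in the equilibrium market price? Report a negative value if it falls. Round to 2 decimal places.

+288.80

Initially, 4009 - p = 4p - 4136, so 8145 = 5p and p = 1629, q = 2380.
Since sellers keep the price net of the tax, the effective supply curve becomes qs = 4p - 5580.
New equilibrium: 4009 - p = 4p - 5580 ⇒ 9589 = 5p ⇒ p = 1917.8, q = 2091.2.
Δp = 1917.8 − 1629 = +288.80.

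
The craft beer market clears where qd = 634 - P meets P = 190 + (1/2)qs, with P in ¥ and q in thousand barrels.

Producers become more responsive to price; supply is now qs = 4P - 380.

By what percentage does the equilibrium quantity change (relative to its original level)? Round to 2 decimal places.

+45.68

Original equilibrium: 634 - P = 2P - 380 gives 1014 = 3P, so P = 338 and q = 296.
The new curves are qd = 634 - P (demand) and qs = 4P - 380 (supply).
Equate the new curves: 634 - P = 4P - 380, giving 1014 = 5P, P = 202.8, q = 431.2.
%Δq = (431.2 − 296) / 296 × 100 = +45.68%.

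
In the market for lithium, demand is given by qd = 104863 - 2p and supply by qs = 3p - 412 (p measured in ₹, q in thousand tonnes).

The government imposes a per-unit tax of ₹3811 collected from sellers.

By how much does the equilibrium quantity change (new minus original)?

-4573.2

Solve the original market: 104863 - 2p = 3p - 412, hence p = 21055 and q = 62753.
Since sellers keep the price net of the tax, the effective supply curve becomes qs = 3p - 11845.
Clearing the new market: 104863 - 2p = 3p - 11845, so p = 23341.6 and q = 58179.8.
Δq = 58179.8 − 62753 = -4573.2.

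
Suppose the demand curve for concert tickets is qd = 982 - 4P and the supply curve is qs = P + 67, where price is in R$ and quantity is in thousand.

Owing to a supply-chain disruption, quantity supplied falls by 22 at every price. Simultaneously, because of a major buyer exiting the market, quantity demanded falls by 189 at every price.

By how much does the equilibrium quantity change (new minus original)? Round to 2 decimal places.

-55.40

Initially, 982 - 4P = P + 67, so 915 = 5P and P = 183, q = 250.
The new curves are qd = 793 - 4P (demand) and qs = P + 45 (supply).
Setting them equal: 793 - 4P = P + 45 → 748 = 5P, so P = 149.6 and q = 194.6.
Δq = 194.6 − 250 = -55.40.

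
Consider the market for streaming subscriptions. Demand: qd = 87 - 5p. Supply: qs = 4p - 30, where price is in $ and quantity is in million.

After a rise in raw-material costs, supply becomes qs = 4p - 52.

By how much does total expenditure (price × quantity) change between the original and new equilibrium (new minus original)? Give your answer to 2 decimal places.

Solve the original market: 87 - 5p = 4p - 30, hence p = 13 and q = 22.
The shock moves the curves to qd = 87 - 5p and qs = 4p - 52.
Equate the new curves: 87 - 5p = 4p - 52, giving 139 = 9p, p = 139/9 ≈ 15.4444, q = 88/9 ≈ 9.7778.
Expenditure moves from 13×22 = 286 to 15.4444×9.7778 = 151.0123; change = -134.99.

-134.99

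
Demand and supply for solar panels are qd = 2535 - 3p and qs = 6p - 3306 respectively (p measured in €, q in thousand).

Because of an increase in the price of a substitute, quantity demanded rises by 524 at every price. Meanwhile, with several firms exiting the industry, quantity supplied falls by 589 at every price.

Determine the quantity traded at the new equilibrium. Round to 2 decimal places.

Solve the original market: 2535 - 3p = 6p - 3306, hence p = 649 and q = 588.
After the shift, demand is qd = 3059 - 3p and supply is qs = 6p - 3895.
Equate the new curves: 3059 - 3p = 6p - 3895, giving 6954 = 9p, p = 2318/3 ≈ 772.6667, q = 741.

741.00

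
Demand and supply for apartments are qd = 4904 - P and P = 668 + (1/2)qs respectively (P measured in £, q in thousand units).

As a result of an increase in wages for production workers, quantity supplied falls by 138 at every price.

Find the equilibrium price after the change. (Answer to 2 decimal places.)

2126.00

Initially, 4904 - P = 2P - 1336, so 6240 = 3P and P = 2080, q = 2824.
The shock moves the curves to qd = 4904 - P and qs = 2P - 1474.
Setting them equal: 4904 - P = 2P - 1474 → 6378 = 3P, so P = 2126 and q = 2778.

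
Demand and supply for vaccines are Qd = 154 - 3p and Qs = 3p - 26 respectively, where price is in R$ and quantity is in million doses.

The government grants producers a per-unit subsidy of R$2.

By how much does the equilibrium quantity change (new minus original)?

+3

Initially, 154 - 3p = 3p - 26, so 180 = 6p and p = 30, Q = 64.
Since sellers receive the price plus the subsidy, the effective supply curve becomes Qs = 3p - 20.
New equilibrium: 154 - 3p = 3p - 20 ⇒ 174 = 6p ⇒ p = 29, Q = 67.
ΔQ = 67 − 64 = +3.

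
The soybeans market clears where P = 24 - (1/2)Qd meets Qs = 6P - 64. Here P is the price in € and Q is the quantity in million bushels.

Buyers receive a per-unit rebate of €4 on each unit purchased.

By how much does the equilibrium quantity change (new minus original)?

+6

Original equilibrium: 48 - 2P = 6P - 64 gives 112 = 8P, so P = 14 and Q = 20.
Since buyers' out-of-pocket price is the market price minus the rebate, the effective demand curve becomes Qd = 56 - 2P.
Setting them equal: 56 - 2P = 6P - 64 → 120 = 8P, so P = 15 and Q = 26.
ΔQ = 26 − 20 = +6.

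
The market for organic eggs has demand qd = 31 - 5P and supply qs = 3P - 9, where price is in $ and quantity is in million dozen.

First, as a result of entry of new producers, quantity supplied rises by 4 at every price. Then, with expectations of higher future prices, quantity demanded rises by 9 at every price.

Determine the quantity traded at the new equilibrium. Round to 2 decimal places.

Initially, 31 - 5P = 3P - 9, so 40 = 8P and P = 5, q = 6.
The new curves are qd = 40 - 5P (demand) and qs = 3P - 5 (supply).
Setting them equal: 40 - 5P = 3P - 5 → 45 = 8P, so P = 5.625 and q = 11.875.

11.88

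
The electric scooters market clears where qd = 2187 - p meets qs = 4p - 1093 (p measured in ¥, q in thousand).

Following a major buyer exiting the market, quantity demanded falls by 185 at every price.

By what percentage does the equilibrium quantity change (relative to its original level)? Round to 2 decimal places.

Solve the original market: 2187 - p = 4p - 1093, hence p = 656 and q = 1531.
The shock moves the curves to qd = 2002 - p and qs = 4p - 1093.
Clearing the new market: 2002 - p = 4p - 1093, so p = 619 and q = 1383.
%Δq = (1383 − 1531) / 1531 × 100 = -9.67%.

-9.67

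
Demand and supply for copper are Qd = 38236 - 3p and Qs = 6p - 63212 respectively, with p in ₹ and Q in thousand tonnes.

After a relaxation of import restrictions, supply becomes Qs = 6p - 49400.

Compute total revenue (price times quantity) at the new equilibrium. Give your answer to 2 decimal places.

Before the shock: 38236 - 3p = 6p - 63212 ⇒ 101448 = 9p ⇒ p = 11272, Q = 4420.
The new curves are Qd = 38236 - 3p (demand) and Qs = 6p - 49400 (supply).
Equate the new curves: 38236 - 3p = 6p - 49400, giving 87636 = 9p, p = 29212/3 ≈ 9737.3333, Q = 9024.
New expenditure = 9737.3333 × 9024 = 87869696.00.

87869696.00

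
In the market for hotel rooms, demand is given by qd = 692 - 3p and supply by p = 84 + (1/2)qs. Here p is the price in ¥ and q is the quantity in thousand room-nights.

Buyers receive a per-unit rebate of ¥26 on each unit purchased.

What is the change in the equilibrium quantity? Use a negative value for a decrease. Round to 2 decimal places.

+31.20

Solve the original market: 692 - 3p = 2p - 168, hence p = 172 and q = 176.
Since buyers' out-of-pocket price is the market price minus the rebate, the effective demand curve becomes qd = 770 - 3p.
Setting them equal: 770 - 3p = 2p - 168 → 938 = 5p, so p = 187.6 and q = 207.2.
Δq = 207.2 − 176 = +31.20.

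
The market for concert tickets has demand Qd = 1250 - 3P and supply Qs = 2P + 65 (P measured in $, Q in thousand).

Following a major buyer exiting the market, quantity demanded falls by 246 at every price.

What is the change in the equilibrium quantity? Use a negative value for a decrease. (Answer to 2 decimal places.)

-98.40

Solve the original market: 1250 - 3P = 2P + 65, hence P = 237 and Q = 539.
With the change applied: demand Qd = 1004 - 3P, supply Qs = 2P + 65.
Clearing the new market: 1004 - 3P = 2P + 65, so P = 187.8 and Q = 440.6.
ΔQ = 440.6 − 539 = -98.40.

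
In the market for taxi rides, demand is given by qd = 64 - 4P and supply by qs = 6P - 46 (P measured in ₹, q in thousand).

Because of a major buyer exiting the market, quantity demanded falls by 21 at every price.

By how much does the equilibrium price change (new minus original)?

-2.1

Solve the original market: 64 - 4P = 6P - 46, hence P = 11 and q = 20.
The shock moves the curves to qd = 43 - 4P and qs = 6P - 46.
Setting them equal: 43 - 4P = 6P - 46 → 89 = 10P, so P = 8.9 and q = 7.4.
ΔP = 8.9 − 11 = -2.1.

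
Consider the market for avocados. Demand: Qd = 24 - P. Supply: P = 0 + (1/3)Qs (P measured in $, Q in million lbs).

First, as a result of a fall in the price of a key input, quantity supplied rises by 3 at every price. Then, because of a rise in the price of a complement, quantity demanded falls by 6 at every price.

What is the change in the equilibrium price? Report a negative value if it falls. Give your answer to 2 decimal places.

-2.25

Before the shock: 24 - P = 3P ⇒ 24 = 4P ⇒ P = 6, Q = 18.
After the shift, demand is Qd = 18 - P and supply is Qs = 3P + 3.
Clearing the new market: 18 - P = 3P + 3, so P = 3.75 and Q = 14.25.
ΔP = 3.75 − 6 = -2.25.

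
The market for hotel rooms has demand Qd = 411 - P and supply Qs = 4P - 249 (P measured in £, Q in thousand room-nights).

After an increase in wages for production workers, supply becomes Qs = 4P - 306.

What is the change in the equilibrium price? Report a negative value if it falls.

Before the shock: 411 - P = 4P - 249 ⇒ 660 = 5P ⇒ P = 132, Q = 279.
With the change applied: demand Qd = 411 - P, supply Qs = 4P - 306.
Setting them equal: 411 - P = 4P - 306 → 717 = 5P, so P = 143.4 and Q = 267.6.
ΔP = 143.4 − 132 = +11.4.

+11.4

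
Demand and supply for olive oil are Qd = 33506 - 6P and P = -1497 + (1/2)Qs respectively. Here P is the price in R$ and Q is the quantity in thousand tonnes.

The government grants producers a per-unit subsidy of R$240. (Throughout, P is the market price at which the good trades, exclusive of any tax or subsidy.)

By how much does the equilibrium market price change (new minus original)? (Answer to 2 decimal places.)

-60.00

Original equilibrium: 33506 - 6P = 2P + 2994 gives 30512 = 8P, so P = 3814 and Q = 10622.
Since sellers receive the price plus the subsidy, the effective supply curve becomes Qs = 2P + 3474.
Equate the new curves: 33506 - 6P = 2P + 3474, giving 30032 = 8P, P = 3754, Q = 10982.
ΔP = 3754 − 3814 = -60.00.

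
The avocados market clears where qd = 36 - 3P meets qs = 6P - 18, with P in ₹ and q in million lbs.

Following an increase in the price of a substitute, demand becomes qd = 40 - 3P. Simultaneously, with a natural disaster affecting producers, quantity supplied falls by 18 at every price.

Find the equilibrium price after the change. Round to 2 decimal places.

8.44

Before the shock: 36 - 3P = 6P - 18 ⇒ 54 = 9P ⇒ P = 6, q = 18.
With the change applied: demand qd = 40 - 3P, supply qs = 6P - 36.
Setting them equal: 40 - 3P = 6P - 36 → 76 = 9P, so P = 76/9 ≈ 8.4444 and q = 44/3 ≈ 14.6667.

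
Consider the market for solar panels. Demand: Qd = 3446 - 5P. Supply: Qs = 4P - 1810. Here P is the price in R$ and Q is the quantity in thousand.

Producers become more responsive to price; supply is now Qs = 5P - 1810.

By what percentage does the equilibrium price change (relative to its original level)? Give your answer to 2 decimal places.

Initially, 3446 - 5P = 4P - 1810, so 5256 = 9P and P = 584, Q = 526.
The new curves are Qd = 3446 - 5P (demand) and Qs = 5P - 1810 (supply).
Setting them equal: 3446 - 5P = 5P - 1810 → 5256 = 10P, so P = 525.6 and Q = 818.
%ΔP = (525.6 − 584) / 584 × 100 = -10.00%.

-10.00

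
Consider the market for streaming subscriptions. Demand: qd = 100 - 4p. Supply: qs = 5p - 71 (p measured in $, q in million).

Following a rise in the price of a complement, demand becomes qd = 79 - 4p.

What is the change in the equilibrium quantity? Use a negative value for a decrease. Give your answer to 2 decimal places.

-11.67

Initially, 100 - 4p = 5p - 71, so 171 = 9p and p = 19, q = 24.
The shock moves the curves to qd = 79 - 4p and qs = 5p - 71.
Equate the new curves: 79 - 4p = 5p - 71, giving 150 = 9p, p = 50/3 ≈ 16.6667, q = 37/3 ≈ 12.3333.
Δq = 12.3333 − 24 = -11.67.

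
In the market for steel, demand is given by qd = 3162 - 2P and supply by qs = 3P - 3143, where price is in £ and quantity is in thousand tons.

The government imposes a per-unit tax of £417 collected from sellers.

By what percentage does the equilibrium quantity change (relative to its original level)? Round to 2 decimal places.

-78.19

Original equilibrium: 3162 - 2P = 3P - 3143 gives 6305 = 5P, so P = 1261 and q = 640.
Since sellers keep the price net of the tax, the effective supply curve becomes qs = 3P - 4394.
Equate the new curves: 3162 - 2P = 3P - 4394, giving 7556 = 5P, P = 1511.2, q = 139.6.
%Δq = (139.6 − 640) / 640 × 100 = -78.19%.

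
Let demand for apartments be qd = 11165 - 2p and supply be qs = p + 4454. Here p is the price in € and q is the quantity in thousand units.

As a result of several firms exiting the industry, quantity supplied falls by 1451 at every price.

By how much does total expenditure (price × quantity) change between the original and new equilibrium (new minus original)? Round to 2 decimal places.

+604422.11

Initially, 11165 - 2p = p + 4454, so 6711 = 3p and p = 2237, q = 6691.
The shock moves the curves to qd = 11165 - 2p and qs = p + 3003.
New equilibrium: 11165 - 2p = p + 3003 ⇒ 8162 = 3p ⇒ p = 8162/3 ≈ 2720.6667, q = 17171/3 ≈ 5723.6667.
Expenditure moves from 2237×6691 = 14967767 to 2720.6667×5723.6667 = 15572189.1111; change = +604422.11.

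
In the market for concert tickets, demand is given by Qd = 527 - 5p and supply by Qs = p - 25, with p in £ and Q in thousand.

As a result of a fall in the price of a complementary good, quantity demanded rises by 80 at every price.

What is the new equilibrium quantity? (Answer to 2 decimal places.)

Original equilibrium: 527 - 5p = p - 25 gives 552 = 6p, so p = 92 and Q = 67.
The new curves are Qd = 607 - 5p (demand) and Qs = p - 25 (supply).
New equilibrium: 607 - 5p = p - 25 ⇒ 632 = 6p ⇒ p = 316/3 ≈ 105.3333, Q = 241/3 ≈ 80.3333.

80.33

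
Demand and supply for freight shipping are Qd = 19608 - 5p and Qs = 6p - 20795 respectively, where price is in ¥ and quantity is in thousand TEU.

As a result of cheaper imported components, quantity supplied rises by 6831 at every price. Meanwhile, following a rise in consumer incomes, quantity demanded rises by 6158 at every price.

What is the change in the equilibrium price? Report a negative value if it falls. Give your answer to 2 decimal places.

Before the shock: 19608 - 5p = 6p - 20795 ⇒ 40403 = 11p ⇒ p = 3673, Q = 1243.
After the shift, demand is Qd = 25766 - 5p and supply is Qs = 6p - 13964.
Clearing the new market: 25766 - 5p = 6p - 13964, so p = 39730/11 ≈ 3611.8182 and Q = 84776/11 ≈ 7706.9091.
Δp = 3611.8182 − 3673 = -61.18.

-61.18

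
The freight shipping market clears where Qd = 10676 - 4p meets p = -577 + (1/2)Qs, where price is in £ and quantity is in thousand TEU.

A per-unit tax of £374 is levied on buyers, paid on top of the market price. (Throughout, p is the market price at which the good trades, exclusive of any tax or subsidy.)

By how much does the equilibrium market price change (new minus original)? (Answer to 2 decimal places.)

Initially, 10676 - 4p = 2p + 1154, so 9522 = 6p and p = 1587, Q = 4328.
Since buyers pay the price plus the tax, the effective demand curve becomes Qd = 9180 - 4p.
Setting them equal: 9180 - 4p = 2p + 1154 → 8026 = 6p, so p = 4013/3 ≈ 1337.6667 and Q = 11488/3 ≈ 3829.3333.
Δp = 1337.6667 − 1587 = -249.33.

-249.33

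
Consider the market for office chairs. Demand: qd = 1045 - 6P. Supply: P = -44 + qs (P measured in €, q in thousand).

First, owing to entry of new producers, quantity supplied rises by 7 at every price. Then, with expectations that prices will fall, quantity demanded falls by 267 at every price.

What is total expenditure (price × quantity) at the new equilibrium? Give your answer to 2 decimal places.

16083.02

Initially, 1045 - 6P = P + 44, so 1001 = 7P and P = 143, q = 187.
The new curves are qd = 778 - 6P (demand) and qs = P + 51 (supply).
New equilibrium: 778 - 6P = P + 51 ⇒ 727 = 7P ⇒ P = 727/7 ≈ 103.8571, q = 1084/7 ≈ 154.8571.
New expenditure = 103.8571 × 154.8571 = 16083.02.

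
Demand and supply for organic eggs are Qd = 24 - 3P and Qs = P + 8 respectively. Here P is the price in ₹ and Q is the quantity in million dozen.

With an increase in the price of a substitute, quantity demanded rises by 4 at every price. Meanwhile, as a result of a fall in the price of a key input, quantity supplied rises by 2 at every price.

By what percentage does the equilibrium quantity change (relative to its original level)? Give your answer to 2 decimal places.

+20.83

Initially, 24 - 3P = P + 8, so 16 = 4P and P = 4, Q = 12.
The shock moves the curves to Qd = 28 - 3P and Qs = P + 10.
Clearing the new market: 28 - 3P = P + 10, so P = 4.5 and Q = 14.5.
%ΔQ = (14.5 − 12) / 12 × 100 = +20.83%.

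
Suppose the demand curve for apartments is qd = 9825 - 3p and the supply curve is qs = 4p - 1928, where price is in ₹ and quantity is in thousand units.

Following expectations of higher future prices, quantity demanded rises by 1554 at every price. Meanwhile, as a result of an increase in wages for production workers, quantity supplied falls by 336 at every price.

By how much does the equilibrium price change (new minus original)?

+270

Solve the original market: 9825 - 3p = 4p - 1928, hence p = 1679 and q = 4788.
The new curves are qd = 11379 - 3p (demand) and qs = 4p - 2264 (supply).
Clearing the new market: 11379 - 3p = 4p - 2264, so p = 1949 and q = 5532.
Δp = 1949 − 1679 = +270.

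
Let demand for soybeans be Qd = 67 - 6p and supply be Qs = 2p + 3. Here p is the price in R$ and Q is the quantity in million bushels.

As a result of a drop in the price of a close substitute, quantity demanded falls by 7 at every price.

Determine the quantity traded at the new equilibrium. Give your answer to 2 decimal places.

Before the shock: 67 - 6p = 2p + 3 ⇒ 64 = 8p ⇒ p = 8, Q = 19.
The shock moves the curves to Qd = 60 - 6p and Qs = 2p + 3.
Equate the new curves: 60 - 6p = 2p + 3, giving 57 = 8p, p = 7.125, Q = 17.25.

17.25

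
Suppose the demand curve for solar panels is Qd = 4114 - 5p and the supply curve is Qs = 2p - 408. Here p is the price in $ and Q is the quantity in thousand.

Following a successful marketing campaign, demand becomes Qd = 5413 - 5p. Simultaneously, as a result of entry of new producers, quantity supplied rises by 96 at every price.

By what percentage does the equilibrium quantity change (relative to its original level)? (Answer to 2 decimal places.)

Solve the original market: 4114 - 5p = 2p - 408, hence p = 646 and Q = 884.
After the shift, demand is Qd = 5413 - 5p and supply is Qs = 2p - 312.
Setting them equal: 5413 - 5p = 2p - 312 → 5725 = 7p, so p = 5725/7 ≈ 817.8571 and Q = 9266/7 ≈ 1323.7143.
%ΔQ = (1323.7143 − 884) / 884 × 100 = +49.74%.

+49.74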